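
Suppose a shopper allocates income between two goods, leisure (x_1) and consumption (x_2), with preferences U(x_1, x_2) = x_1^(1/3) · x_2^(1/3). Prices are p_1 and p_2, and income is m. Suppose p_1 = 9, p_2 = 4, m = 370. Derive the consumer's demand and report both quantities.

x_1* = 20.5556, x_2* = 46.25

Tangency: MRS = x_2/x_1 = p_1/p_2.
Rearranging, p_2·x_2 = p_1·x_1. Substituting into the budget gives p_1·x_1·(1 + 1) = m.
Demand: x_1*(p_1,p_2,m) = 0.5·m/p_1 and x_2* = 0.5·m/p_2.
At p_1=9, p_2=4, m=370: x_1* = 0.5·370/9 = 20.5556, x_2* = 46.25.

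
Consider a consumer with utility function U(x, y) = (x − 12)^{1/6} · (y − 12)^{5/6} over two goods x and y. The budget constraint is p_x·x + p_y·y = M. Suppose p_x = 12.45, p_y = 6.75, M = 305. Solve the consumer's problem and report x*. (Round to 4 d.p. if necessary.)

x* = 12.9987

Discretionary income = 305 − 12·12.45 − 12·6.75 = 74.6; x* = 12 + 1/6·74.6/12.45 = 12.9987.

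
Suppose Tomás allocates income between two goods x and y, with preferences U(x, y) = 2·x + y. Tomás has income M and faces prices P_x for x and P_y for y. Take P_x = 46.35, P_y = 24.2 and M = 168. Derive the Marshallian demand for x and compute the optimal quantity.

x* = 3.6246

Perfect substitutes: compare marginal utility per dollar. 2/P_x vs 1/P_y → 0.0431 vs 0.0413.
x gives more utility per dollar, so spend all income on x: x* = M/P_x, y* = 0.
Numerically: x* = 3.6246, y* = 0.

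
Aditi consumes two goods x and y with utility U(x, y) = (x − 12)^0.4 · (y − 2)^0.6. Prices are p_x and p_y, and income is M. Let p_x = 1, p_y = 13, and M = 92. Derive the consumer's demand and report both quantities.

This is Cobb-Douglas in (x−12, y−2): tangency gives 0.4·p_y·(y−2) = 0.6·p_x·(x−12).
After buying the subsistence bundle (12, 2), a share 0.4 of the remaining income goes to x: x* = 12 + 0.4·(M − 12p_x − 2p_y)/p_x.
Discretionary income = 92 − 12·1 − 2·13 = 54; x* = 12 + 0.4·54/1 = 33.6; y* = 2 + 0.6·54/13 = 4.4923.

x* = 33.6, y* = 4.4923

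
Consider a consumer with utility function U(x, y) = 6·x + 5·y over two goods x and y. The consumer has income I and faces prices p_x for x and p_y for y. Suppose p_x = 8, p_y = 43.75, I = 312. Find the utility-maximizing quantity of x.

x* = 39

Linear utility — the consumer picks whichever good has higher MU/price: 6/8 = 0.75 vs 5/43.75 = 0.1143.
x gives more utility per dollar, so spend all income on x: x* = I/p_x, y* = 0.
Numerically: x* = 39, y* = 0.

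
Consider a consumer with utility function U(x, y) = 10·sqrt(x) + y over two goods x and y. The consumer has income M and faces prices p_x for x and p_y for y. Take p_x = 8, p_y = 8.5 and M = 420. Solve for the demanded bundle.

Solve: √x = 5·p_y/p_x, so x*(p_x,p_y) = (5·p_y/p_x)², and y* = (M − p_x·x*)/p_y.
Plugging in: x* = (5·8.5/8)² = 28.2227, y* = 22.8493.

x* = 28.2227, y* = 22.8493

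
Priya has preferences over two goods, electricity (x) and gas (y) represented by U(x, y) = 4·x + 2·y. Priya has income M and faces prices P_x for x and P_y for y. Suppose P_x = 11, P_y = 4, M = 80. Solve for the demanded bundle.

Perfect substitutes: compare marginal utility per dollar. 4/P_x vs 2/P_y → 0.3636 vs 0.5.
y gives more utility per dollar, so spend all income on y: y* = M/P_y, x* = 0.
Numerically: x* = 0, y* = 20.

x* = 0, y* = 20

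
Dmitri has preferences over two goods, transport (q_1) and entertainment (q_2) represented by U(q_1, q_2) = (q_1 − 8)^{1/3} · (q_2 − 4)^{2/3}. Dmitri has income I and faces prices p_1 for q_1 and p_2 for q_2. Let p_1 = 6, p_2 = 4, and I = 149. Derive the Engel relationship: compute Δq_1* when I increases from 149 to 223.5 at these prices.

Δq_1* = 4.1389

Let q_1' = q_1−8, q_2' = q_2−4. MRS = (1/2)·q_2'/q_1' = p_1/p_2.
Substituting into the budget: q_1* = 8 + 1/3·(I − 8·p_1 − 4·p_2)/p_1, and q_2* = 4 + 2/3·(…)/p_2.
Discretionary income = 149 − 8·6 − 4·4 = 85; q_1* = 8 + 1/3·85/6 = 12.7222.
At I' = 223.5: q_1* = 16.8611. Change: 16.8611 − 12.7222 = 4.1389.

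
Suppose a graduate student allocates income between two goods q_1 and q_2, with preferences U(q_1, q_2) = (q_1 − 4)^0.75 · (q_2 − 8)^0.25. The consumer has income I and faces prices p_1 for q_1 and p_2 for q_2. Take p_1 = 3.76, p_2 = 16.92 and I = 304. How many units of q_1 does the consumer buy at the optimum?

q_1* = 34.6383

MRS = 3·(q_2−8)/(q_1−4). Tangency with p_1/p_2 gives q_2−8 = (1/3)·(p_1/p_2)·(q_1−4).
After buying the subsistence bundle (4, 8), a share 0.75 of the remaining income goes to q_1: q_1* = 4 + 0.75·(I − 4p_1 − 8p_2)/p_1.
Discretionary income = 304 − 4·3.76 − 8·16.92 = 153.6; q_1* = 4 + 0.75·153.6/3.76 = 34.6383.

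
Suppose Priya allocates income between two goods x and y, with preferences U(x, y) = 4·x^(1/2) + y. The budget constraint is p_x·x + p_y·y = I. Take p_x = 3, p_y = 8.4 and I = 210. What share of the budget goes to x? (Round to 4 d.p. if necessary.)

share on x = 0.448

MU_x = 2/√x, MU_y = 1. Tangency: 2/√x = p_x/p_y.
Thus x* = (2·p_y/p_x)² — independent of I — with the rest of income spent on y.
Plugging in: x* = (2·8.4/3)² = 31.36, y* = 13.8.
Expenditure on x: 3·31.36 = 94.08; share = 0.448.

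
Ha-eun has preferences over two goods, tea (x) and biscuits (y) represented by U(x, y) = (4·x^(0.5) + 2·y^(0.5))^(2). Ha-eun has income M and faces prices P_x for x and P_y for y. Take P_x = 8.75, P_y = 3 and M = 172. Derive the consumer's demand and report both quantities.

From the CES first-order condition, 2·(y/x)^(0.5) = P_x/P_y.
Solve for the ratio: y/x = [(1/2)·P_x/P_y]^(2).
With the ratio pinned down, the budget gives x* = M/(P_x + P_y·(y/x)) and y* = (y/x)·x*.
Numerically y/x = 2.126736, so x* = 172/(8.75 + 3·2.126736) = 11.368 and y* = 2.126736·11.368 = 24.1767.

x* = 11.368, y* = 24.1767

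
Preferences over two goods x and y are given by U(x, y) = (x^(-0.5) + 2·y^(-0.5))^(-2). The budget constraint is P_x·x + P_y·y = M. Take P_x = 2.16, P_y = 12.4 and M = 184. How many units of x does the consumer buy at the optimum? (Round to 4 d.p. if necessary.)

From the CES first-order condition, (1/2)·(y/x)^(1.5) = P_x/P_y.
Solve for the ratio: y/x = [2·P_x/P_y]^(2/3).
With the ratio pinned down, the budget gives x* = M/(P_x + P_y·(y/x)) and y* = (y/x)·x*.
Numerically y/x = 0.495117, so x* = 184/(2.16 + 12.4·0.495117) = 22.1701.

x* = 22.1701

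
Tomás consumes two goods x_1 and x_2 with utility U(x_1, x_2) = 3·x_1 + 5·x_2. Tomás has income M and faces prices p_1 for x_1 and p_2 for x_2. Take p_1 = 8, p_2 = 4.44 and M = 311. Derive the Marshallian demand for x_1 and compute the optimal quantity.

Linear utility — the consumer picks whichever good has higher MU/price: 3/8 = 0.375 vs 5/4.44 = 1.1261.
x_2 gives more utility per dollar, so spend all income on x_2: x_2* = M/p_2, x_1* = 0.
Numerically: x_1* = 0, x_2* = 70.045.

x_1* = 0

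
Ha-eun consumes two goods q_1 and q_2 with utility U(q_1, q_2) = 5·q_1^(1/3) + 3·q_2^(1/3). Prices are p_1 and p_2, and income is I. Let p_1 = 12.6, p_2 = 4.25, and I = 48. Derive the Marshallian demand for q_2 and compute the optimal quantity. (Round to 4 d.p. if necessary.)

q_2* = 5.0204

MU_q_1 ∝ 5·q_1^(-2/3), MU_q_2 ∝ 3·q_2^(-2/3), so MRS = (5/3)·(q_2/q_1)^(2/3) = p_1/p_2.
Hence q_2/q_1 = ((3/5)·p_1/p_2)^(1/(2/3)), i.e. raised to the 1.5 power.
With the ratio pinned down, the budget gives q_1* = I/(p_1 + p_2·(q_2/q_1)) and q_2* = (q_2/q_1)·q_1*.
Numerically q_2/q_1 = 2.372462, so q_1* = 48/(12.6 + 4.25·2.372462) = 2.1161 and q_2* = 2.372462·2.1161 = 5.0204.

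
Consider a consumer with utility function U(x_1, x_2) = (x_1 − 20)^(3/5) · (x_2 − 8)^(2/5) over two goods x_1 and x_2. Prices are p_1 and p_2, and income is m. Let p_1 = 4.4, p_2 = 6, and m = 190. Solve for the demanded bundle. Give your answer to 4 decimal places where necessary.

x_1* = 27.3636, x_2* = 11.6

Substituting into the budget: x_1* = 20 + 0.6·(m − 20·p_1 − 8·p_2)/p_1, and x_2* = 8 + 0.4·(…)/p_2.
Discretionary income = 190 − 20·4.4 − 8·6 = 54; x_1* = 20 + 0.6·54/4.4 = 27.3636; x_2* = 8 + 0.4·54/6 = 11.6.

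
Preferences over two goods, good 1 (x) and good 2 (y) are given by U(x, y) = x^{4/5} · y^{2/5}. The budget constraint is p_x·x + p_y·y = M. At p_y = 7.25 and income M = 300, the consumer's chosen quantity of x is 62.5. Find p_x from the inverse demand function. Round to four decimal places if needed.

p_x = 3.2

MU_x/MU_y = (0.8·y)/(0.4·x); tangency sets this equal to p_x/p_y.
So 0.8·p_y·y = 0.4·p_x·x; combined with the budget, a share 2/3 of income goes to x.
Demand: x*(p_x,p_y,M) = 2/3·M/p_x and y* = 1/3·M/p_y.
Set x* = 62.5 in the demand function and solve for p_x: p_x = 3.2.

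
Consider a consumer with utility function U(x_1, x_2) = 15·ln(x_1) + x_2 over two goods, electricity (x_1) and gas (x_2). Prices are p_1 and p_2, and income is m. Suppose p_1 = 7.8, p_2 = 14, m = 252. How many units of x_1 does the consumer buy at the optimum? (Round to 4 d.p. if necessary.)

x_1* = 26.9231

MU_x_1 = 15/x_1, MU_x_2 = 1. Tangency: 15/x_1 = p_1/p_2.
So x_1*(p_1,p_2) = 15·p_2/p_1, independent of income; and x_2* = (m − 15·p_2)/p_2.
At the given prices: x_1* = 15·14/7.8 = 26.9231.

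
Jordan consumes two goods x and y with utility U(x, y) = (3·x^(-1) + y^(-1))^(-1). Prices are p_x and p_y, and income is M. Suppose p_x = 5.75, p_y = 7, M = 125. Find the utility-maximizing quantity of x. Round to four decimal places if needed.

MU_x ∝ 3·x^(-2), MU_y ∝ y^(-2), so MRS = 3·(y/x)^(2) = p_x/p_y.
Hence y/x = ((1/3)·p_x/p_y)^(1/(2)), i.e. raised to the 0.5 power.
Substitute y = (y/x)·x into the budget: x* = M/(p_x + p_y·(y/x)).
Numerically y/x = 0.523268, so x* = 125/(5.75 + 7·0.523268) = 13.2797.

x* = 13.2797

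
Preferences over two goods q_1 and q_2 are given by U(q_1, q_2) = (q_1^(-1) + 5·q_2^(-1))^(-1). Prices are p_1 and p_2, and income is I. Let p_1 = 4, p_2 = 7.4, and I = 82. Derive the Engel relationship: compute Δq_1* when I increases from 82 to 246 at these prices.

MRS = MU_q_1/MU_q_2 = (1/5)·(q_2/q_1)^(2). Set equal to p_1/p_2.
Hence q_2/q_1 = (5·p_1/p_2)^(1/(2)), i.e. raised to the 0.5 power.
Substitute q_2 = (q_2/q_1)·q_1 into the budget: q_1* = I/(p_1 + p_2·(q_2/q_1)).
Numerically q_2/q_1 = 1.64399, so q_1* = 82/(4 + 7.4·1.64399) = 5.0725.
At I' = 246: q_1* = 15.2176. Change: 15.2176 − 5.0725 = 10.145.

Δq_1* = 10.145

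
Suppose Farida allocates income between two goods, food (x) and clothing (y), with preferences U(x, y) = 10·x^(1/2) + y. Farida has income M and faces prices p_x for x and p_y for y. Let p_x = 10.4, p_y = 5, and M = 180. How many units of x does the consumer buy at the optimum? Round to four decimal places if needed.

x* = 5.7785

Solve: √x = 5·p_y/p_x, so x*(p_x,p_y) = (5·p_y/p_x)², and y* = (M − p_x·x*)/p_y.
Plugging in: x* = (5·5/10.4)² = 5.7785.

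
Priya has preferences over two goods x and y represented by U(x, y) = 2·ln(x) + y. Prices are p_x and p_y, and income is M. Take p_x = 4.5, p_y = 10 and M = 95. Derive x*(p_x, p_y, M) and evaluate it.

x* = 4.4444

MU_x = 2/x, MU_y = 1. Tangency: 2/x = p_x/p_y.
So x*(p_x,p_y) = 2·p_y/p_x, independent of income; and y* = (M − 2·p_y)/p_y.
At the given prices: x* = 2·10/4.5 = 4.4444.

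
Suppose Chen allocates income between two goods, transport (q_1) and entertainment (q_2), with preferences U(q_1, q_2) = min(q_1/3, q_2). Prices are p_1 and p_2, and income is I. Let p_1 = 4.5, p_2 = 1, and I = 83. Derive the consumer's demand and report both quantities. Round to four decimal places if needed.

With perfect complements, no substitution: consume in ratio q_1:q_2 = 3:1.
Budget: p_1·q_1 + p_2·(1/3)·q_1 = I, so (3·p_1 + p_2)·q_1 = 3·I.
Demand: q_1*(p_1,p_2,I) = 3·I/(3·p_1 + p_2), q_2* = I/(3·p_1 + p_2).
Here 3·4.5 + 1 = 14.5, giving q_1* = 17.1724 and q_2* = 5.7241.

q_1* = 17.1724, q_2* = 5.7241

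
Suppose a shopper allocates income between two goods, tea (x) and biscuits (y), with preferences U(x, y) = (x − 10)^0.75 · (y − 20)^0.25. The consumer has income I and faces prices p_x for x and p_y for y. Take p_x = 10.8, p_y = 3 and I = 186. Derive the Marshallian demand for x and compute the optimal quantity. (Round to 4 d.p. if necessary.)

x* = 11.25

This is Cobb-Douglas in (x−10, y−20): tangency gives 0.75·p_y·(y−20) = 0.25·p_x·(x−10).
After buying the subsistence bundle (10, 20), a share 0.75 of the remaining income goes to x: x* = 10 + 0.75·(I − 10p_x − 20p_y)/p_x.
Discretionary income = 186 − 10·10.8 − 20·3 = 18; x* = 10 + 0.75·18/10.8 = 11.25.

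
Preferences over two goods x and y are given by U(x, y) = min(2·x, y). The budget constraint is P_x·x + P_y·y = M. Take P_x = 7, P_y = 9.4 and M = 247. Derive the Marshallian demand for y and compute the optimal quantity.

Leontief preferences: the optimum is at the kink where x/1 = y/2, i.e. y = 2·x.
Budget: P_x·x + P_y·2·x = M, so (P_x + 2·P_y)·x = M.
Demand: x*(P_x,P_y,M) = M/(P_x + 2·P_y), y* = 2·M/(P_x + 2·P_y).
Here 7 + 2·9.4 = 25.8, giving y* = 19.1473.

y* = 19.1473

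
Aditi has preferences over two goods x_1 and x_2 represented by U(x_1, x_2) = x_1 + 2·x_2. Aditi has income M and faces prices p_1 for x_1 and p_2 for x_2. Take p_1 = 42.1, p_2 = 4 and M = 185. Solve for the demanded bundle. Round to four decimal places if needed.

x_1* = 0, x_2* = 46.25

Linear utility — the consumer picks whichever good has higher MU/price: 1/42.1 = 0.0238 vs 2/4 = 0.5.
x_2 gives more utility per dollar, so spend all income on x_2: x_2* = M/p_2, x_1* = 0.
Numerically: x_1* = 0, x_2* = 46.25.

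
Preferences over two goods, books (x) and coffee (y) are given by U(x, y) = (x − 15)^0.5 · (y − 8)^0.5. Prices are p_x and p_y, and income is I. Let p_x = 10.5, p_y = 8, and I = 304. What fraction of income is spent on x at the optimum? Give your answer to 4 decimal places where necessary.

After buying the subsistence bundle (15, 8), a share 0.5 of the remaining income goes to x: x* = 15 + 0.5·(I − 15p_x − 8p_y)/p_x.
Discretionary income = 304 − 15·10.5 − 8·8 = 82.5; x* = 15 + 0.5·82.5/10.5 = 18.9286; y* = 8 + 0.5·82.5/8 = 13.1562.
Expenditure on x: 10.5·18.9286 = 198.75; share = 0.6538.

share on x = 0.6538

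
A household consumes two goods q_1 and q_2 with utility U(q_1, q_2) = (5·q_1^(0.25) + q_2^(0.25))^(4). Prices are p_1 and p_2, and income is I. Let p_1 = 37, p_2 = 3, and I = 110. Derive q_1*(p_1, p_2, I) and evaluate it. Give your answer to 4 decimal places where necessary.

From the CES first-order condition, 5·(q_2/q_1)^(0.75) = p_1/p_2.
Hence q_2/q_1 = ((1/5)·p_1/p_2)^(1/(0.75)), i.e. raised to the 4/3 power.
Substitute q_2 = (q_2/q_1)·q_1 into the budget: q_1* = I/(p_1 + p_2·(q_2/q_1)).
Numerically q_2/q_1 = 3.332836, so q_1* = 110/(37 + 3·3.332836) = 2.3405.

q_1* = 2.3405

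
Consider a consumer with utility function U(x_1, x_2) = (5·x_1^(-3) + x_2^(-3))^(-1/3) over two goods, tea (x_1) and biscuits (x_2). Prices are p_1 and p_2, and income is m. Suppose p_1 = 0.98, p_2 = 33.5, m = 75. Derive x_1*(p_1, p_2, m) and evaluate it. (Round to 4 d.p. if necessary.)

x_1* = 7.3206

From the CES first-order condition, 5·(x_2/x_1)^(4) = p_1/p_2.
Hence x_2/x_1 = ((1/5)·p_1/p_2)^(1/(4)), i.e. raised to the 0.25 power.
Substitute x_2 = (x_2/x_1)·x_1 into the budget: x_1* = m/(p_1 + p_2·(x_2/x_1)).
Numerically x_2/x_1 = 0.276569, so x_1* = 75/(0.98 + 33.5·0.276569) = 7.3206.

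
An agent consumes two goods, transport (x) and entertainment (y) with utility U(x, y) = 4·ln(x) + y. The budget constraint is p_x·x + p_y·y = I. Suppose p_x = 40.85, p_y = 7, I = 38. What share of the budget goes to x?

MU_x = 4/x, MU_y = 1. Tangency: 4/x = p_x/p_y.
So x*(p_x,p_y) = 4·p_y/p_x, independent of income; and y* = (I − 4·p_y)/p_y.
At the given prices: x* = 4·7/40.85 = 0.6854, and y* = 1.4286.
Expenditure on x: 40.85·0.6854 = 28; share = 0.7368.

share on x = 0.7368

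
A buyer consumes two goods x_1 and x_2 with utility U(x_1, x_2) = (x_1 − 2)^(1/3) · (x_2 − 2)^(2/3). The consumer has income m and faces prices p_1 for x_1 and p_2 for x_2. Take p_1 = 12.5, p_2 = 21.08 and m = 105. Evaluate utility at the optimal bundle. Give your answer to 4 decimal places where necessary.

MRS = (1/2)·(x_2−2)/(x_1−2). Tangency with p_1/p_2 gives x_2−2 = 2·(p_1/p_2)·(x_1−2).
Substituting into the budget: x_1* = 2 + 1/3·(m − 2·p_1 − 2·p_2)/p_1, and x_2* = 2 + 2/3·(…)/p_2.
Discretionary income = 105 − 2·12.5 − 2·21.08 = 37.84; x_1* = 2 + 1/3·37.84/12.5 = 3.0091; x_2* = 2 + 2/3·37.84/21.08 = 3.1967.
Utility at the optimum: U(3.0091, 3.1967) = 1.1306.

V = 1.1306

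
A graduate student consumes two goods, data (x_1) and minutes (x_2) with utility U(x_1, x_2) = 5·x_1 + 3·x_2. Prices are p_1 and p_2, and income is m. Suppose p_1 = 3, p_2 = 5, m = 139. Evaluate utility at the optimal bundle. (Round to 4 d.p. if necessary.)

V = 231.6667

Linear utility — the consumer picks whichever good has higher MU/price: 5/3 = 1.6667 vs 3/5 = 0.6.
x_1 gives more utility per dollar, so spend all income on x_1: x_1* = m/p_1, x_2* = 0.
Numerically: x_1* = 46.3333, x_2* = 0.
Utility at the optimum: U(46.3333, 0) = 231.6667.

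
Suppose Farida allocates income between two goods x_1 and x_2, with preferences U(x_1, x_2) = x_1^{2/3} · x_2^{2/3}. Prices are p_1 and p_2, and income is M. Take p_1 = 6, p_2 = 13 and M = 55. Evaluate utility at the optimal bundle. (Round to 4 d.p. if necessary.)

The MRS is x_2/x_1. Set MRS = p_1/p_2.
Rearranging, p_2·x_2 = p_1·x_1. Substituting into the budget gives p_1·x_1·(1 + 1) = M.
Demand: x_1*(p_1,p_2,M) = 0.5·M/p_1 and x_2* = 0.5·M/p_2.
At p_1=6, p_2=13, M=55: x_1* = 0.5·55/6 = 4.5833, x_2* = 2.1154.
Utility at the optimum: U(4.5833, 2.1154) = 4.5469.

V = 4.5469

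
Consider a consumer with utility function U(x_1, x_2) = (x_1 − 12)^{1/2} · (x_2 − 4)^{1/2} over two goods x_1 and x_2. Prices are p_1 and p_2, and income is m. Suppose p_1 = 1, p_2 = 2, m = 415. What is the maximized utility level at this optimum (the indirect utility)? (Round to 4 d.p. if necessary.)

V = 139.6536

Let x_1' = x_1−12, x_2' = x_2−4. MRS = x_2'/x_1' = p_1/p_2.
Substituting into the budget: x_1* = 12 + 0.5·(m − 12·p_1 − 4·p_2)/p_1, and x_2* = 4 + 0.5·(…)/p_2.
Discretionary income = 415 − 12·1 − 4·2 = 395; x_1* = 12 + 0.5·395/1 = 209.5; x_2* = 4 + 0.5·395/2 = 102.75.
Utility at the optimum: U(209.5, 102.75) = 139.6536.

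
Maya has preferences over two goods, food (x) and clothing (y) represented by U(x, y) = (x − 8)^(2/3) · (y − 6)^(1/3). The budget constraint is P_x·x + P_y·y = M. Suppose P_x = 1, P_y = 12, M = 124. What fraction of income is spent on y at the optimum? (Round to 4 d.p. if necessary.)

share on y = 0.6989

MRS = 2·(y−6)/(x−8). Tangency with P_x/P_y gives y−6 = (1/2)·(P_x/P_y)·(x−8).
After buying the subsistence bundle (8, 6), a share 2/3 of the remaining income goes to x: x* = 8 + 2/3·(M − 8P_x − 6P_y)/P_x.
Discretionary income = 124 − 8·1 − 6·12 = 44; x* = 8 + 2/3·44/1 = 37.3333; y* = 6 + 1/3·44/12 = 7.2222.
Expenditure on y: 12·7.2222 = 86.6667; share = 0.6989.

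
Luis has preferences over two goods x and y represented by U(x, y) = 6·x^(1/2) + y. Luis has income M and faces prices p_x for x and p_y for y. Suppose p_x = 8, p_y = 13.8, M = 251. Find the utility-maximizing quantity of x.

x* = 26.7806

Set MRS = p_x/p_y: 3·x^(−1/2) = p_x/p_y.
Thus x* = (3·p_y/p_x)² — independent of M — with the rest of income spent on y.
Plugging in: x* = (3·13.8/8)² = 26.7806.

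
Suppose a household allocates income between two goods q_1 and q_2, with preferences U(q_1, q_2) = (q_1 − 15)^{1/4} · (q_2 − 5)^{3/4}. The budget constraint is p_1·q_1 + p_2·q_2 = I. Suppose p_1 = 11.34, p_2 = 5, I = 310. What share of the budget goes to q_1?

share on q_1 = 0.6414

Discretionary income = 310 − 15·11.34 − 5·5 = 114.9; q_1* = 15 + 0.25·114.9/11.34 = 17.5331; q_2* = 5 + 0.75·114.9/5 = 22.235.
Expenditure on q_1: 11.34·17.5331 = 198.825; share = 0.6414.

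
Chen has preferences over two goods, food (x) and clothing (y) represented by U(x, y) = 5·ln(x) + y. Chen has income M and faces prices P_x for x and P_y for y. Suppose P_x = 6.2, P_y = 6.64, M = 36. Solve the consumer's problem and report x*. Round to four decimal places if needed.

x* = 5.3548

Set MRS = P_x/P_y: (5/x)/1 = P_x/P_y.
So x*(P_x,P_y) = 5·P_y/P_x, independent of income; and y* = (M − 5·P_y)/P_y.
At the given prices: x* = 5·6.64/6.2 = 5.3548.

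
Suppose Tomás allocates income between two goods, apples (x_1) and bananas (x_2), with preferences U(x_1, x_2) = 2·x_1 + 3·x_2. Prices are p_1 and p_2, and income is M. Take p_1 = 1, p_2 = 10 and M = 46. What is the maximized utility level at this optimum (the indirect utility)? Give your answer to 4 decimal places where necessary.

Linear utility — the consumer picks whichever good has higher MU/price: 2/1 = 2 vs 3/10 = 0.3.
x_1 gives more utility per dollar, so spend all income on x_1: x_1* = M/p_1, x_2* = 0.
Numerically: x_1* = 46, x_2* = 0.
Utility at the optimum: U(46, 0) = 92.

V = 92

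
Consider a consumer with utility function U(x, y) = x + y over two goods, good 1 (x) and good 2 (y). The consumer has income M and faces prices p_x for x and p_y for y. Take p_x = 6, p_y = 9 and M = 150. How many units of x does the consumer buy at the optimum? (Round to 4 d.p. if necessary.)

x* = 25

Perfect substitutes: compare marginal utility per dollar. 1/p_x vs 1/p_y → 0.1667 vs 0.1111.
x gives more utility per dollar, so spend all income on x: x* = M/p_x, y* = 0.
Numerically: x* = 25, y* = 0.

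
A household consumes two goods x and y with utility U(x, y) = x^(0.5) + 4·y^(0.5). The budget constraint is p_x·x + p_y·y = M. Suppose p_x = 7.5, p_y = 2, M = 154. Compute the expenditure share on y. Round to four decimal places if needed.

share on y = 0.9836

From the CES first-order condition, (1/4)·(y/x)^(0.5) = p_x/p_y.
Hence y/x = (4·p_x/p_y)^(1/(0.5)), i.e. raised to the 2 power.
Substitute y = (y/x)·x into the budget: x* = M/(p_x + p_y·(y/x)).
Numerically y/x = 225, so x* = 154/(7.5 + 2·225) = 0.3366 and y* = 225·0.3366 = 75.7377.
Expenditure on y: 2·75.7377 = 151.4754; share = 0.9836.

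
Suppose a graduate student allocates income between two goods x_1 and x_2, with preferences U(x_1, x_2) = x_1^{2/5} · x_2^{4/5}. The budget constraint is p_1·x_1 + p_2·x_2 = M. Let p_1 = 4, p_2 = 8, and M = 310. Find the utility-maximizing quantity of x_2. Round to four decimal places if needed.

Tangency: MRS = (1/2)·x_2/x_1 = p_1/p_2.
Rearranging, p_2·x_2 = 2·p_1·x_1. Substituting into the budget gives p_1·x_1·(1 + 2) = M.
Demand: x_1*(p_1,p_2,M) = 1/3·M/p_1 and x_2* = 2/3·M/p_2.
At p_1=4, p_2=8, M=310: x_2* = 2/3·310/8 = 25.8333.

x_2* = 25.8333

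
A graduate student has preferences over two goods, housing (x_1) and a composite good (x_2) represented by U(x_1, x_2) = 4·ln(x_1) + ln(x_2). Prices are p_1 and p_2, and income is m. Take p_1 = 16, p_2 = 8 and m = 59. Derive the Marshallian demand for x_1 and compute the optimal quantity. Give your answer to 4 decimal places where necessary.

MU_x_1/MU_x_2 = (4·x_2)/(x_1); tangency sets this equal to p_1/p_2.
Rearranging, p_2·x_2 = (1/4)·p_1·x_1. Substituting into the budget gives p_1·x_1·(1 + (1/4)) = m.
Demand: x_1*(p_1,p_2,m) = 0.8·m/p_1 and x_2* = 0.2·m/p_2.
At p_1=16, p_2=8, m=59: x_1* = 0.8·59/16 = 2.95.

x_1* = 2.95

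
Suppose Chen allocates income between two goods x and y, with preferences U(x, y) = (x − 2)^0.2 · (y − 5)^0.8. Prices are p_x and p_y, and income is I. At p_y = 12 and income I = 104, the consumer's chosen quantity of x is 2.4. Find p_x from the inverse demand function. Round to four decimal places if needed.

p_x = 11

Let x' = x−2, y' = y−5. MRS = (1/4)·y'/x' = p_x/p_y.
Substituting into the budget: x* = 2 + 0.2·(I − 2·p_x − 5·p_y)/p_x, and y* = 5 + 0.8·(…)/p_y.
Set x* = 2.4 in the demand function and solve for p_x: p_x = 11.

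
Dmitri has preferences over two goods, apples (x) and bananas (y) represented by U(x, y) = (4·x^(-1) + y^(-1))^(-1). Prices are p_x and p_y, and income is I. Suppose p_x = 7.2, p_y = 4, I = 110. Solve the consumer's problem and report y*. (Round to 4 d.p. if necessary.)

Numerically y/x = 0.67082, so x* = 110/(7.2 + 4·0.67082) = 11.1299 and y* = 0.67082·11.1299 = 7.4662.

y* = 7.4662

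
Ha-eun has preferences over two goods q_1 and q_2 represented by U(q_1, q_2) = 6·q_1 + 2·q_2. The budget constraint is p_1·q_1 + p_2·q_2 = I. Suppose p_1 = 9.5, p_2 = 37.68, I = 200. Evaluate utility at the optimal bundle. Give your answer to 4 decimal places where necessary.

V = 126.3158

Linear utility — the consumer picks whichever good has higher MU/price: 6/9.5 = 0.6316 vs 2/37.68 = 0.0531.
q_1 gives more utility per dollar, so spend all income on q_1: q_1* = I/p_1, q_2* = 0.
Numerically: q_1* = 21.0526, q_2* = 0.
Utility at the optimum: U(21.0526, 0) = 126.3158.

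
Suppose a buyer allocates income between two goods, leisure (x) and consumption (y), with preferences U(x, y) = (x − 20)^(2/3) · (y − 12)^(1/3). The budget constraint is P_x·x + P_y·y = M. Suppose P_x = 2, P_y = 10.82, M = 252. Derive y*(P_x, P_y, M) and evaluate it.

MRS = 2·(y−12)/(x−20). Tangency with P_x/P_y gives y−12 = (1/2)·(P_x/P_y)·(x−20).
After buying the subsistence bundle (20, 12), a share 2/3 of the remaining income goes to x: x* = 20 + 2/3·(M − 20P_x − 12P_y)/P_x.
Discretionary income = 252 − 20·2 − 12·10.82 = 82.16; y* = 12 + 1/3·82.16/10.82 = 14.5311.

y* = 14.5311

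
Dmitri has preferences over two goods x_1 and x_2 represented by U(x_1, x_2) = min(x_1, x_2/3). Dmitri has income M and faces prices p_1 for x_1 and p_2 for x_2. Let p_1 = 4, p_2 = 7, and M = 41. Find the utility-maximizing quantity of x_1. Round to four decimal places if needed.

Demand: x_1*(p_1,p_2,M) = M/(p_1 + 3·p_2), x_2* = 3·M/(p_1 + 3·p_2).
Here 4 + 3·7 = 25, giving x_1* = 1.64.

x_1* = 1.64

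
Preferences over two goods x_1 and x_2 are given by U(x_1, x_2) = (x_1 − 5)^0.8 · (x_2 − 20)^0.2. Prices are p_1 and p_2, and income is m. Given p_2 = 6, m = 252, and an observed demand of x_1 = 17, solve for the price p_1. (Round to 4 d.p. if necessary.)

Let x_1' = x_1−5, x_2' = x_2−20. MRS = 4·x_2'/x_1' = p_1/p_2.
Substituting into the budget: x_1* = 5 + 0.8·(m − 5·p_1 − 20·p_2)/p_1, and x_2* = 20 + 0.2·(…)/p_2.
Set x_1* = 17 in the demand function and solve for p_1: p_1 = 6.6.

p_1 = 6.6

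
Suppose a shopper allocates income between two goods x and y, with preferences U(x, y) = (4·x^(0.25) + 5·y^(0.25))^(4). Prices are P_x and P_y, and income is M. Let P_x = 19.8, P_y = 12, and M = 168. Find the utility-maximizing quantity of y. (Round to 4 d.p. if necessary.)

y* = 8.597

MU_x ∝ 4·x^(-0.75), MU_y ∝ 5·y^(-0.75), so MRS = (4/5)·(y/x)^(0.75) = P_x/P_y.
Hence y/x = ((5/4)·P_x/P_y)^(1/(0.75)), i.e. raised to the 4/3 power.
With the ratio pinned down, the budget gives x* = M/(P_x + P_y·(y/x)) and y* = (y/x)·x*.
Numerically y/x = 2.625379, so x* = 168/(19.8 + 12·2.625379) = 3.2746 and y* = 2.625379·3.2746 = 8.597.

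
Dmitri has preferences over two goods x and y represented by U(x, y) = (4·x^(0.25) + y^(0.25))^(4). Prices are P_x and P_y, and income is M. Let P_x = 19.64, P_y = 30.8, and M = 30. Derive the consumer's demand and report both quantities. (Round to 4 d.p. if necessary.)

x* = 1.3452, y* = 0.1163

From the CES first-order condition, 4·(y/x)^(0.75) = P_x/P_y.
Solve for the ratio: y/x = [(1/4)·P_x/P_y]^(4/3).
Substitute y = (y/x)·x into the budget: x* = M/(P_x + P_y·(y/x)).
Numerically y/x = 0.086439, so x* = 30/(19.64 + 30.8·0.086439) = 1.3452 and y* = 0.086439·1.3452 = 0.1163.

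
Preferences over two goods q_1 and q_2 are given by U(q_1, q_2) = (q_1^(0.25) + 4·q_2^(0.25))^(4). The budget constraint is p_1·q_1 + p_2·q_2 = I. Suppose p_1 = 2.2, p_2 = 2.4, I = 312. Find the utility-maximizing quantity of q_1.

MU_q_1 ∝ q_1^(-0.75), MU_q_2 ∝ 4·q_2^(-0.75), so MRS = (1/4)·(q_2/q_1)^(0.75) = p_1/p_2.
Solve for the ratio: q_2/q_1 = [4·p_1/p_2]^(4/3).
With the ratio pinned down, the budget gives q_1* = I/(p_1 + p_2·(q_2/q_1)) and q_2* = (q_2/q_1)·q_1*.
Numerically q_2/q_1 = 5.654079, so q_1* = 312/(2.2 + 2.4·5.654079) = 19.7847.

q_1* = 19.7847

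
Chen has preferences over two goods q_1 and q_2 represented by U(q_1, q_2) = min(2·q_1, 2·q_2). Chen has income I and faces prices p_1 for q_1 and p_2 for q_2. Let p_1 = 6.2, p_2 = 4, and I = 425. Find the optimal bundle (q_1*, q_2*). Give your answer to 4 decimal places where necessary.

q_1* = 41.6667, q_2* = 41.6667

With perfect complements, no substitution: consume in ratio q_1:q_2 = 2:2.
Budget: p_1·q_1 + p_2·q_1 = I, so (2·p_1 + 2·p_2)·q_1 = 2·I.
Demand: q_1*(p_1,p_2,I) = 2·I/(2·p_1 + 2·p_2), q_2* = 2·I/(2·p_1 + 2·p_2).
Here 2·6.2 + 2·4 = 20.4, giving q_1* = 41.6667 and q_2* = 41.6667.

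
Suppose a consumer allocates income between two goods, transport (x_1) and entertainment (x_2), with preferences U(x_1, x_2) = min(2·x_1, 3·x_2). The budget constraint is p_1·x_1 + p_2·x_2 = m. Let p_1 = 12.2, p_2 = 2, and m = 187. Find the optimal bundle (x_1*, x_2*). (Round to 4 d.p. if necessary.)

x_1* = 13.8177, x_2* = 9.2118

With perfect complements, no substitution: consume in ratio x_1:x_2 = 3:2.
Budget: p_1·x_1 + p_2·(2/3)·x_1 = m, so (3·p_1 + 2·p_2)·x_1 = 3·m.
Demand: x_1*(p_1,p_2,m) = 3·m/(3·p_1 + 2·p_2), x_2* = 2·m/(3·p_1 + 2·p_2).
Here 3·12.2 + 2·2 = 40.6, giving x_1* = 13.8177 and x_2* = 9.2118.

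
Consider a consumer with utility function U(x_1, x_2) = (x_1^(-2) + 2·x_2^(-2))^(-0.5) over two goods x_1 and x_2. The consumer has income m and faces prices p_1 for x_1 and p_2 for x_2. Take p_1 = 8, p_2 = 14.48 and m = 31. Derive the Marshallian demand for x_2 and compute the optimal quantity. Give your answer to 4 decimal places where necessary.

MRS = MU_x_1/MU_x_2 = (1/2)·(x_2/x_1)^(3). Set equal to p_1/p_2.
Hence x_2/x_1 = (2·p_1/p_2)^(1/(3)), i.e. raised to the 1/3 power.
With the ratio pinned down, the budget gives x_1* = m/(p_1 + p_2·(x_2/x_1)) and x_2* = (x_2/x_1)·x_1*.
Numerically x_2/x_1 = 1.033833, so x_1* = 31/(8 + 14.48·1.033833) = 1.3496 and x_2* = 1.033833·1.3496 = 1.3953.

x_2* = 1.3953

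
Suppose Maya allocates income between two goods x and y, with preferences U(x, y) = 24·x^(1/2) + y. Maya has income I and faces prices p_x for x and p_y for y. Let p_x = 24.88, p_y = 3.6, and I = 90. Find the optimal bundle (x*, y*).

MU_x = 12/√x, MU_y = 1. Tangency: 12/√x = p_x/p_y.
Thus x* = (12·p_y/p_x)² — independent of I — with the rest of income spent on y.
Plugging in: x* = (12·3.6/24.88)² = 3.0149, y* = 4.164.

x* = 3.0149, y* = 4.164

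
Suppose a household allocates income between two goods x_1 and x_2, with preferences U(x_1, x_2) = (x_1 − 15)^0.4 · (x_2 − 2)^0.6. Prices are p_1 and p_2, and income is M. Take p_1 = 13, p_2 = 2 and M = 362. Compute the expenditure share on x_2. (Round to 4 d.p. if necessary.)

This is Cobb-Douglas in (x_1−15, x_2−2): tangency gives 0.4·p_2·(x_2−2) = 0.6·p_1·(x_1−15).
After buying the subsistence bundle (15, 2), a share 0.4 of the remaining income goes to x_1: x_1* = 15 + 0.4·(M − 15p_1 − 2p_2)/p_1.
Discretionary income = 362 − 15·13 − 2·2 = 163; x_1* = 15 + 0.4·163/13 = 20.0154; x_2* = 2 + 0.6·163/2 = 50.9.
Expenditure on x_2: 2·50.9 = 101.8; share = 0.2812.

share on x_2 = 0.2812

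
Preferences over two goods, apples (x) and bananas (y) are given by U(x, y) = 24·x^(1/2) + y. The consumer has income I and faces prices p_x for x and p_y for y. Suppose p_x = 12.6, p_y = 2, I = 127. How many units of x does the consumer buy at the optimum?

x* = 3.6281

Thus x* = (12·p_y/p_x)² — independent of I — with the rest of income spent on y.
Plugging in: x* = (12·2/12.6)² = 3.6281.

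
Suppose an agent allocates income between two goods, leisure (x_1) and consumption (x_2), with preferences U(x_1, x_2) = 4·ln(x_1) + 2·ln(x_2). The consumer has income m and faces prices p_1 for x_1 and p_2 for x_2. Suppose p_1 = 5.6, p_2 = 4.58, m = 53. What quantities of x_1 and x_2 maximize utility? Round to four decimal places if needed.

The MRS is 2·x_2/x_1. Set MRS = p_1/p_2.
Rearranging, p_2·x_2 = (1/2)·p_1·x_1. Substituting into the budget gives p_1·x_1·(1 + (1/2)) = m.
Demand: x_1*(p_1,p_2,m) = 2/3·m/p_1 and x_2* = 1/3·m/p_2.
At p_1=5.6, p_2=4.58, m=53: x_1* = 2/3·53/5.6 = 6.3095, x_2* = 3.8574.

x_1* = 6.3095, x_2* = 3.8574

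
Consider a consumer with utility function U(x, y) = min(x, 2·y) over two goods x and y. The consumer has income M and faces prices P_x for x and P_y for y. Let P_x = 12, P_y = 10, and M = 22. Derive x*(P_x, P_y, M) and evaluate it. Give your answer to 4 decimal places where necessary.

x* = 1.2941

Demand: x*(P_x,P_y,M) = 2·M/(2·P_x + P_y), y* = M/(2·P_x + P_y).
Here 2·12 + 10 = 34, giving x* = 1.2941.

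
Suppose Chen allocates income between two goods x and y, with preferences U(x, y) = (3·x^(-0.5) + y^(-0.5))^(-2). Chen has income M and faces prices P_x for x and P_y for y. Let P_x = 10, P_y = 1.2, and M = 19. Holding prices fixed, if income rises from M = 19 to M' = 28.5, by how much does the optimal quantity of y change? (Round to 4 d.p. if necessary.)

MU_x ∝ 3·x^(-1.5), MU_y ∝ y^(-1.5), so MRS = 3·(y/x)^(1.5) = P_x/P_y.
Solve for the ratio: y/x = [(1/3)·P_x/P_y]^(2/3).
With the ratio pinned down, the budget gives x* = M/(P_x + P_y·(y/x)) and y* = (y/x)·x*.
Numerically y/x = 1.976052, so x* = 19/(10 + 1.2·1.976052) = 1.5358 and y* = 1.976052·1.5358 = 3.0349.
At M' = 28.5: y* = 4.5523. Change: 4.5523 − 3.0349 = 1.5174.

Δy* = 1.5174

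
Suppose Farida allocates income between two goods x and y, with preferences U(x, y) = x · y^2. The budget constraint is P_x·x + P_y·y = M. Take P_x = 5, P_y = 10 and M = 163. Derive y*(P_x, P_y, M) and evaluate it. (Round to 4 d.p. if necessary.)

MU_x/MU_y = (y)/(2·x); tangency sets this equal to P_x/P_y.
So P_y·y = 2·P_x·x; combined with the budget, a share 1/3 of income goes to x.
Demand: x*(P_x,P_y,M) = 1/3·M/P_x and y* = 2/3·M/P_y.
At P_x=5, P_y=10, M=163: y* = 2/3·163/10 = 10.8667.

y* = 10.8667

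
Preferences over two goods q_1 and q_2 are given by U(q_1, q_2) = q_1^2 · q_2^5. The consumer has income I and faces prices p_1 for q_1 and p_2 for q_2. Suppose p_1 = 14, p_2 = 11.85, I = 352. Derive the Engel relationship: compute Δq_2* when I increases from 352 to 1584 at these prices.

The MRS is (2/5)·q_2/q_1. Set MRS = p_1/p_2.
Rearranging, p_2·q_2 = (5/2)·p_1·q_1. Substituting into the budget gives p_1·q_1·(1 + (5/2)) = I.
Demand: q_1*(p_1,p_2,I) = 2/7·I/p_1 and q_2* = 5/7·I/p_2.
At p_1=14, p_2=11.85, I=352: q_2* = 5/7·352/11.85 = 21.2176.
At I' = 1584: q_2* = 95.4792. Change: 95.4792 − 21.2176 = 74.2616.

Δq_2* = 74.2616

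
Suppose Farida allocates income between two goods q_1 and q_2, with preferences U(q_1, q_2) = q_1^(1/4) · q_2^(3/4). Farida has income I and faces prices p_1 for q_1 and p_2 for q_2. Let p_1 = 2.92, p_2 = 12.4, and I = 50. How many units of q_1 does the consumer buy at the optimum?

MU_q_1/MU_q_2 = (0.25·q_2)/(0.75·q_1); tangency sets this equal to p_1/p_2.
So 0.25·p_2·q_2 = 0.75·p_1·q_1; combined with the budget, a share 0.25 of income goes to q_1.
Demand: q_1*(p_1,p_2,I) = 0.25·I/p_1 and q_2* = 0.75·I/p_2.
At p_1=2.92, p_2=12.4, I=50: q_1* = 0.25·50/2.92 = 4.2808.

q_1* = 4.2808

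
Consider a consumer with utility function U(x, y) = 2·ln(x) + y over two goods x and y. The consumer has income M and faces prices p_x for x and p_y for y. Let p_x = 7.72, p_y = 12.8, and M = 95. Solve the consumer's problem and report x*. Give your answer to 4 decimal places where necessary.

x* = 3.3161

Set MRS = p_x/p_y: (2/x)/1 = p_x/p_y.
So x*(p_x,p_y) = 2·p_y/p_x, independent of income; and y* = (M − 2·p_y)/p_y.
At the given prices: x* = 2·12.8/7.72 = 3.3161.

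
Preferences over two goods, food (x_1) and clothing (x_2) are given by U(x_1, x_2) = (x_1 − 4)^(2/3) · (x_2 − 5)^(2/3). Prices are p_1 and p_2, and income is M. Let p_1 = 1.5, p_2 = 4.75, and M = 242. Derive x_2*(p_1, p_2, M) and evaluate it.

Let x_1' = x_1−4, x_2' = x_2−5. MRS = x_2'/x_1' = p_1/p_2.
After buying the subsistence bundle (4, 5), a share 0.5 of the remaining income goes to x_1: x_1* = 4 + 0.5·(M − 4p_1 − 5p_2)/p_1.
Discretionary income = 242 − 4·1.5 − 5·4.75 = 212.25; x_2* = 5 + 0.5·212.25/4.75 = 27.3421.

x_2* = 27.3421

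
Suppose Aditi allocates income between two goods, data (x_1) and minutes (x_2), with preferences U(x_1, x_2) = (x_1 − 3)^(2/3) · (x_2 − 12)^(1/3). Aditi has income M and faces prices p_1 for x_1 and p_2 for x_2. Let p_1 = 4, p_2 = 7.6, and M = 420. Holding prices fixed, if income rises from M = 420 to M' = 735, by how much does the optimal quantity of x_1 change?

Substituting into the budget: x_1* = 3 + 2/3·(M − 3·p_1 − 12·p_2)/p_1, and x_2* = 12 + 1/3·(…)/p_2.
Discretionary income = 420 − 3·4 − 12·7.6 = 316.8; x_1* = 3 + 2/3·316.8/4 = 55.8.
At M' = 735: x_1* = 108.3. Change: 108.3 − 55.8 = 52.5.

Δx_1* = 52.5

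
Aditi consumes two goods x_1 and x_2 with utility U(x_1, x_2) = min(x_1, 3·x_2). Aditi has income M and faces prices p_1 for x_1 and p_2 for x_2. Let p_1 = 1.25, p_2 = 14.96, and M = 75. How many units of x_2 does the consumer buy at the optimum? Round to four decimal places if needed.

x_2* = 4.0086

Leontief preferences: the optimum is at the kink where x_1/3 = x_2/1, i.e. x_2 = (1/3)·x_1.
Budget: p_1·x_1 + p_2·(1/3)·x_1 = M, so (3·p_1 + p_2)·x_1 = 3·M.
Demand: x_1*(p_1,p_2,M) = 3·M/(3·p_1 + p_2), x_2* = M/(3·p_1 + p_2).
Here 3·1.25 + 14.96 = 18.71, giving x_2* = 4.0086.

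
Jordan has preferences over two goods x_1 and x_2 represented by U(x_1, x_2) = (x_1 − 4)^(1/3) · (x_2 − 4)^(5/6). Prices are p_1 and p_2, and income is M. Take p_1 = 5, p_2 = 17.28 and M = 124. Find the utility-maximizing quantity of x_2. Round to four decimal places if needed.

x_2* = 5.4418

Let x_1' = x_1−4, x_2' = x_2−4. MRS = (2/5)·x_2'/x_1' = p_1/p_2.
Substituting into the budget: x_1* = 4 + 2/7·(M − 4·p_1 − 4·p_2)/p_1, and x_2* = 4 + 5/7·(…)/p_2.
Discretionary income = 124 − 4·5 − 4·17.28 = 34.88; x_2* = 4 + 5/7·34.88/17.28 = 5.4418.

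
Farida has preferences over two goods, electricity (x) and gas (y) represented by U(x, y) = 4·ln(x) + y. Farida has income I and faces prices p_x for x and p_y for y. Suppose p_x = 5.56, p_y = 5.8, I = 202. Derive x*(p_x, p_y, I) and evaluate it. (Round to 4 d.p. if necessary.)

Set MRS = p_x/p_y: (4/x)/1 = p_x/p_y.
So x*(p_x,p_y) = 4·p_y/p_x, independent of income; and y* = (I − 4·p_y)/p_y.
At the given prices: x* = 4·5.8/5.56 = 4.1727.

x* = 4.1727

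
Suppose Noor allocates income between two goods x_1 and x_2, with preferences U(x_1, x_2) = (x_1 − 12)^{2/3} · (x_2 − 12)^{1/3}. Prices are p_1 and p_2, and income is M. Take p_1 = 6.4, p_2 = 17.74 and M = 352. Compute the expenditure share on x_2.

This is Cobb-Douglas in (x_1−12, x_2−12): tangency gives 2/3·p_2·(x_2−12) = 1/3·p_1·(x_1−12).
Substituting into the budget: x_1* = 12 + 2/3·(M − 12·p_1 − 12·p_2)/p_1, and x_2* = 12 + 1/3·(…)/p_2.
Discretionary income = 352 − 12·6.4 − 12·17.74 = 62.32; x_1* = 12 + 2/3·62.32/6.4 = 18.4917; x_2* = 12 + 1/3·62.32/17.74 = 13.171.
Expenditure on x_2: 17.74·13.171 = 233.6533; share = 0.6638.

share on x_2 = 0.6638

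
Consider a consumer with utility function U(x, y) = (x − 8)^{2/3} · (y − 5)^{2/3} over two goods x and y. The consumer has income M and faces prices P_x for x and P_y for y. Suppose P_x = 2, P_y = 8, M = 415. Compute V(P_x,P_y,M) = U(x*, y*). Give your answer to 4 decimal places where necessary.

MRS = (y−5)/(x−8). Tangency with P_x/P_y gives y−5 = (P_x/P_y)·(x−8).
Substituting into the budget: x* = 8 + 0.5·(M − 8·P_x − 5·P_y)/P_x, and y* = 5 + 0.5·(…)/P_y.
Discretionary income = 415 − 8·2 − 5·8 = 359; x* = 8 + 0.5·359/2 = 97.75; y* = 5 + 0.5·359/8 = 27.4375.
Utility at the optimum: U(97.75, 27.4375) = 159.4677.

V = 159.4677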